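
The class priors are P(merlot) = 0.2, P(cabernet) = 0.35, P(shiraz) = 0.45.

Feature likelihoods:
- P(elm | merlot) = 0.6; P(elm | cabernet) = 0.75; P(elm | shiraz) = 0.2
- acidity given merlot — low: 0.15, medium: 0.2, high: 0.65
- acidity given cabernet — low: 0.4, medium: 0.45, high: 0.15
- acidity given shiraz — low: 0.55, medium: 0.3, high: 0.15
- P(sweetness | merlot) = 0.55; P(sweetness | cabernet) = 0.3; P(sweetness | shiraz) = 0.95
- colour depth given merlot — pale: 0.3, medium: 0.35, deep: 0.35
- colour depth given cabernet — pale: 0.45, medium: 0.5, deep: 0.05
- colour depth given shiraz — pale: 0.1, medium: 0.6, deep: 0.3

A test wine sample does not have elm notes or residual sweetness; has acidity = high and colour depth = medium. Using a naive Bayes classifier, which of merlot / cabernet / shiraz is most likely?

merlot: 0.2 × (1−0.6) × 0.65 × (1−0.55) × 0.35 = 0.00819
cabernet: 0.35 × (1−0.75) × 0.15 × (1−0.3) × 0.5 = 0.00459375
shiraz: 0.45 × (1−0.2) × 0.15 × (1−0.95) × 0.6 = 0.00162
Highest score → merlot.

merlot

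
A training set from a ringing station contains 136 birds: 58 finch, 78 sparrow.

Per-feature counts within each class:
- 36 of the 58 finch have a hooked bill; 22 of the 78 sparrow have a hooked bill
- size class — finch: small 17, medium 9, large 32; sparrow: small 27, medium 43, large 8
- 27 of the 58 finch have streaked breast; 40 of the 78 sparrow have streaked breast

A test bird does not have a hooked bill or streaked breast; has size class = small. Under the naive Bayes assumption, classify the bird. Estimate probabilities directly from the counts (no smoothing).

finch: (58/136) × (22/58) × (17/58) × (31/58) ≈ 0.0253419
sparrow: (78/136) × (56/78) × (27/78) × (38/78) ≈ 0.0694396
Highest score → sparrow.

sparrow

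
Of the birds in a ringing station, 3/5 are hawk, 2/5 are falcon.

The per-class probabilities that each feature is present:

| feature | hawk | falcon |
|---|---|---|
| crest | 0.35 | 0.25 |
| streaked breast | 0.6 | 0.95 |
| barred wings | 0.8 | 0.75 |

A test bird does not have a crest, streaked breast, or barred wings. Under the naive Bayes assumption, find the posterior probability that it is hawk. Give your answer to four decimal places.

0.8927

hawk: 0.6 × (1−0.35) × (1−0.6) × (1−0.8) = 0.0312
falcon: 0.4 × (1−0.25) × (1−0.95) × (1−0.75) = 0.00375
P(hawk | x) = 0.0312 / 0.03495 ≈ 0.8927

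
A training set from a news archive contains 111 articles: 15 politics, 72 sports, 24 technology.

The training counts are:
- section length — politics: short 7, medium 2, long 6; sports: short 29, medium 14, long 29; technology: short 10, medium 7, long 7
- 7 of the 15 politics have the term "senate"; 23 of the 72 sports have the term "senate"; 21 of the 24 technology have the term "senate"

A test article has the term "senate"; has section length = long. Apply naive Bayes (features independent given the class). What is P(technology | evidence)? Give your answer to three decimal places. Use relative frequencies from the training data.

0.337

politics: (15/111) × (6/15) × (7/15) ≈ 0.0252252
sports: (72/111) × (29/72) × (23/72) ≈ 0.0834585
technology: (24/111) × (7/24) × (21/24) ≈ 0.0551802
P(technology | x) = 0.0551802 / 0.1638639 ≈ 0.337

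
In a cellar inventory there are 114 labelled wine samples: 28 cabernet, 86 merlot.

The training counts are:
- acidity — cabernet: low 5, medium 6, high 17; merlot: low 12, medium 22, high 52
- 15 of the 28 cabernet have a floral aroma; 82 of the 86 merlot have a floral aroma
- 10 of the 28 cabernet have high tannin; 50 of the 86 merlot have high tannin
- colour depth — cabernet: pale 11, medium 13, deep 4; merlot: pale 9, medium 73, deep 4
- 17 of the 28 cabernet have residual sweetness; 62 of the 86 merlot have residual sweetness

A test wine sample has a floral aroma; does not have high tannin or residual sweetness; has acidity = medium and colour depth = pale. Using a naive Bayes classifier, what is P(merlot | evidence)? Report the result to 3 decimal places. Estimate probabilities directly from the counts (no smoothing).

cabernet: (28/114) × (6/28) × (15/28) × (18/28) × (11/28) × (11/28) ≈ 0.00279746
merlot: (86/114) × (22/86) × (82/86) × (36/86) × (9/86) × (24/86) ≈ 0.00224954
P(merlot | x) = 0.00224954 / 0.005047 ≈ 0.446

0.446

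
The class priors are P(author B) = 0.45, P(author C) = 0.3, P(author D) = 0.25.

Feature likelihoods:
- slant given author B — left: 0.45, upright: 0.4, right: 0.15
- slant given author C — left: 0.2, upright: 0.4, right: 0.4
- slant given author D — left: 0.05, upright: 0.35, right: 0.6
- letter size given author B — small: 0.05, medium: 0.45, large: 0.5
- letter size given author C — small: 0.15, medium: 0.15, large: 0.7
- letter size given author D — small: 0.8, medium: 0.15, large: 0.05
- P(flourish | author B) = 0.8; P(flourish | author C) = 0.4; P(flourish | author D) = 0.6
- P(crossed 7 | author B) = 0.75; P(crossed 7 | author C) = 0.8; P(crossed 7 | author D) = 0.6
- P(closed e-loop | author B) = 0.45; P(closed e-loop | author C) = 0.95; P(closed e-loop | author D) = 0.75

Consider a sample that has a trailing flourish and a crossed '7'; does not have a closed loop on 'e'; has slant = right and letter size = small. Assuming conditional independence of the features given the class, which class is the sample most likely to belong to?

author B: 0.45 × 0.15 × 0.05 × 0.8 × 0.75 × (1−0.45) = 0.00111375
author C: 0.3 × 0.4 × 0.15 × 0.4 × 0.8 × (1−0.95) = 0.000288
author D: 0.25 × 0.6 × 0.8 × 0.6 × 0.6 × (1−0.75) = 0.0108
Highest score → author D.

author D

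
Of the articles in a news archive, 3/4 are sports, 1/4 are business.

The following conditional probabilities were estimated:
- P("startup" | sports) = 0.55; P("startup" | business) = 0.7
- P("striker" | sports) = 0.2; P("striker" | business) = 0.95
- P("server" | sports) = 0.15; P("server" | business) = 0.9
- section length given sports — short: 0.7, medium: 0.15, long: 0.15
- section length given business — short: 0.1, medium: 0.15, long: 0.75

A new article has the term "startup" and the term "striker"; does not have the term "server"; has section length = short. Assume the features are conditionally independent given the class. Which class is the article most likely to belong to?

sports: 0.75 × 0.55 × 0.2 × (1−0.15) × 0.7 = 0.0490875
business: 0.25 × 0.7 × 0.95 × (1−0.9) × 0.1 = 0.0016625
Highest score → sports.

sports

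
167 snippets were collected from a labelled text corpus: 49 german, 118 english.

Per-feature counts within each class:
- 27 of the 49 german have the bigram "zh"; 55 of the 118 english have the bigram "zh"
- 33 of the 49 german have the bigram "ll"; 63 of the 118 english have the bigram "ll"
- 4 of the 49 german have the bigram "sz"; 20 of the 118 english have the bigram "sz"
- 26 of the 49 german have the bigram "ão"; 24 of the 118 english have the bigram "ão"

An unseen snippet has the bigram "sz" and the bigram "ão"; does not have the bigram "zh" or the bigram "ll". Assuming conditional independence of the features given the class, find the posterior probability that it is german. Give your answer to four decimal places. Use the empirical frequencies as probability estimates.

0.2351

german: (49/167) × (22/49) × (16/49) × (4/49) × (26/49) ≈ 0.00186325
english: (118/167) × (63/118) × (55/118) × (20/118) × (24/118) ≈ 0.00606153
P(german | x) = 0.00186325 / 0.00792478 ≈ 0.2351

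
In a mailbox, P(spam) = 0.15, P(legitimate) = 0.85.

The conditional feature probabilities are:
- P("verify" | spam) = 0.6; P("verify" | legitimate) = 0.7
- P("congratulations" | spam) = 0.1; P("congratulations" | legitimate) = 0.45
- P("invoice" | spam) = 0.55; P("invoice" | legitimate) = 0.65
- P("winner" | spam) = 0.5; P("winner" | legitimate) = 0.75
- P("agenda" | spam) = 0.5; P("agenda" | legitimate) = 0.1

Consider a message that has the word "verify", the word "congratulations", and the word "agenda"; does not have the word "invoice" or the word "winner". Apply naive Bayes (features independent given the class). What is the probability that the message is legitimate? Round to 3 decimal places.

0.698

spam: 0.15 × 0.6 × 0.1 × (1−0.55) × (1−0.5) × 0.5 = 0.0010125
legitimate: 0.85 × 0.7 × 0.45 × (1−0.65) × (1−0.75) × 0.1 = 0.0023428125
P(legitimate | x) = 0.0023428125 / 0.0033553125 ≈ 0.698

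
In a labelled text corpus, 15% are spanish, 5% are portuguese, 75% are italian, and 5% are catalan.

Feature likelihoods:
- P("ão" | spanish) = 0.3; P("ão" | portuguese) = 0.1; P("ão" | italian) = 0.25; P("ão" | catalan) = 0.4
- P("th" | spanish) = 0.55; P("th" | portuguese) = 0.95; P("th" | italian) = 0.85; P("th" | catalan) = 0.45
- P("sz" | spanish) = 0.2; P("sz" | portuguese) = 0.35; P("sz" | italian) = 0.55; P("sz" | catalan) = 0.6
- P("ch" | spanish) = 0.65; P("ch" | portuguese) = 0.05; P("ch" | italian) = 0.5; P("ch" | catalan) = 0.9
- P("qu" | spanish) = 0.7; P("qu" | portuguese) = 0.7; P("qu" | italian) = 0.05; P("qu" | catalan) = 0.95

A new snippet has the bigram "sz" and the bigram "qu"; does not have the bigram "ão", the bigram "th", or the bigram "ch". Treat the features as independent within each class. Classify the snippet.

spanish: 0.15 × (1−0.3) × (1−0.55) × 0.2 × (1−0.65) × 0.7 = 0.00231525
portuguese: 0.05 × (1−0.1) × (1−0.95) × 0.35 × (1−0.05) × 0.7 = 0.0005236875
italian: 0.75 × (1−0.25) × (1−0.85) × 0.55 × (1−0.5) × 0.05 = 0.00116015625
catalan: 0.05 × (1−0.4) × (1−0.45) × 0.6 × (1−0.9) × 0.95 = 0.0009405
Highest score → spanish.

spanish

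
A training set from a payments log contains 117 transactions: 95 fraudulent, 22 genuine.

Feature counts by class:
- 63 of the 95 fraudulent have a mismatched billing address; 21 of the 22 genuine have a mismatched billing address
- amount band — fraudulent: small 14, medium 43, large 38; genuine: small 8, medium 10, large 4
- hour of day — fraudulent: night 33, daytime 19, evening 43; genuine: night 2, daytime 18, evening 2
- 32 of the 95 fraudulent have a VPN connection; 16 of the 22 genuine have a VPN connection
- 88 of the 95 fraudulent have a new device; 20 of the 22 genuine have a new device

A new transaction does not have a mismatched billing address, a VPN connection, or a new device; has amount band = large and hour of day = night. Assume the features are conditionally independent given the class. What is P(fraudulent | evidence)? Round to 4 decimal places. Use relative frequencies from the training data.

fraudulent: (95/117) × (32/95) × (38/95) × (33/95) × (63/95) × (7/95) ≈ 0.00185697
genuine: (22/117) × (1/22) × (4/22) × (2/22) × (6/22) × (2/22) ≈ 0.00000350263
P(fraudulent | x) = 0.00185697 / 0.00186047263 ≈ 0.9981

0.9981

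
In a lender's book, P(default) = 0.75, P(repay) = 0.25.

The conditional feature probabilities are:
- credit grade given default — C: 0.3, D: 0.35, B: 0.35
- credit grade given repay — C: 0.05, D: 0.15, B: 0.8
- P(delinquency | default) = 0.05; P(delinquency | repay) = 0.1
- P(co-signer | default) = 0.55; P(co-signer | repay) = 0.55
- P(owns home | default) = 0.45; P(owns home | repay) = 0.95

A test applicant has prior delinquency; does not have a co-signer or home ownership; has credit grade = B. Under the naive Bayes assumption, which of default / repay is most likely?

default

default: 0.75 × 0.35 × 0.05 × (1−0.55) × (1−0.45) = 0.0032484375
repay: 0.25 × 0.8 × 0.1 × (1−0.55) × (1−0.95) = 0.00045
Highest score → default.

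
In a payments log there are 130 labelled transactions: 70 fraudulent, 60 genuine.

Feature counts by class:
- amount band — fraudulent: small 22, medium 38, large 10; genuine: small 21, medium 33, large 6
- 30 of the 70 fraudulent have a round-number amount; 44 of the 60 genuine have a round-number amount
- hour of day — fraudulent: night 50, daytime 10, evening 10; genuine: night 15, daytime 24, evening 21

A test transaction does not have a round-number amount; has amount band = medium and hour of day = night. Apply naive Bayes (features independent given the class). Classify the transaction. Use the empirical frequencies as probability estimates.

fraudulent

fraudulent: (70/130) × (38/70) × (40/70) × (50/70) ≈ 0.119309
genuine: (60/130) × (33/60) × (16/60) × (15/60) ≈ 0.0169231
Highest score → fraudulent.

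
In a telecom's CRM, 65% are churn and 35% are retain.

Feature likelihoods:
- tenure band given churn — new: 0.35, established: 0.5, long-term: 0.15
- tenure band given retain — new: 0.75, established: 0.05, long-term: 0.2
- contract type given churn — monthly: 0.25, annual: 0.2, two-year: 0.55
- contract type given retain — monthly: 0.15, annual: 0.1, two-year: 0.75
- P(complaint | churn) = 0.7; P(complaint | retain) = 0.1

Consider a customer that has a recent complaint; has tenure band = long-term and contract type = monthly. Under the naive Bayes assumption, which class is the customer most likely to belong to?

churn: 0.65 × 0.15 × 0.25 × 0.7 = 0.0170625
retain: 0.35 × 0.2 × 0.15 × 0.1 = 0.00105
Highest score → churn.

churn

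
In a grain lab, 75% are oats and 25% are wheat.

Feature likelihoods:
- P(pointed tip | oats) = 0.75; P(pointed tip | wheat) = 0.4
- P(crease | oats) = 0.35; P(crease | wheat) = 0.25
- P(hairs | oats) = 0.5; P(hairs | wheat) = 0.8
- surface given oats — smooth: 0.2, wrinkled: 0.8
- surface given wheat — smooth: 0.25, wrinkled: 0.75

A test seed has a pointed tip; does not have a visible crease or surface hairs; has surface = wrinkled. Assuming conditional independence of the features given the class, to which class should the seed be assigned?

oats

oats: 0.75 × 0.75 × (1−0.35) × (1−0.5) × 0.8 = 0.14625
wheat: 0.25 × 0.4 × (1−0.25) × (1−0.8) × 0.75 = 0.01125
Highest score → oats.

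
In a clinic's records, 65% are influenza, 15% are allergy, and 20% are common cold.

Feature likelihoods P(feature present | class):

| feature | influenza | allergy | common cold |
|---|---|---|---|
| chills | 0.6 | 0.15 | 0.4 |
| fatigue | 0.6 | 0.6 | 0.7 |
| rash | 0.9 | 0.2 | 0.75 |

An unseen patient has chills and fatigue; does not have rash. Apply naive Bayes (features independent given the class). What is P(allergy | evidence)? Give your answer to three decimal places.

influenza: 0.65 × 0.6 × 0.6 × (1−0.9) = 0.0234
allergy: 0.15 × 0.15 × 0.6 × (1−0.2) = 0.0108
common cold: 0.2 × 0.4 × 0.7 × (1−0.75) = 0.014
P(allergy | x) = 0.0108 / 0.0482 ≈ 0.224

0.224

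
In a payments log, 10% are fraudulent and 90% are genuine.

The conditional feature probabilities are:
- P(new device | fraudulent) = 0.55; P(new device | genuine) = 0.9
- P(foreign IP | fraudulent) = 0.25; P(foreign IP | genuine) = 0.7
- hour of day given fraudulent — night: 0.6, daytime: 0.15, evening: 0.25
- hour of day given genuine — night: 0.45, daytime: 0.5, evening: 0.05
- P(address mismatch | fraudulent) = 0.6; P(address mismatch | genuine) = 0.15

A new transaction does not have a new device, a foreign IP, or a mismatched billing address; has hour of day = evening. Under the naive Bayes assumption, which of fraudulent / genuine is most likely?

fraudulent: 0.1 × (1−0.55) × (1−0.25) × 0.25 × (1−0.6) = 0.003375
genuine: 0.9 × (1−0.9) × (1−0.7) × 0.05 × (1−0.15) = 0.0011475
Highest score → fraudulent.

fraudulent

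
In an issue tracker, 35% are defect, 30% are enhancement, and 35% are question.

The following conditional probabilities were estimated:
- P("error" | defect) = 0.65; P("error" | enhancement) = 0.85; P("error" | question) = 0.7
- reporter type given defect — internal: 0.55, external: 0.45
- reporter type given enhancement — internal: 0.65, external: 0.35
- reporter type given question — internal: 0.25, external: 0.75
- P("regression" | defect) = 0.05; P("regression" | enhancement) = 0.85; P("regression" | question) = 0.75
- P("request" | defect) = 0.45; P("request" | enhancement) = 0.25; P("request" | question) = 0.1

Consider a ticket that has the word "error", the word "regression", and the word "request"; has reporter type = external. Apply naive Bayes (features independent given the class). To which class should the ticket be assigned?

defect: 0.35 × 0.65 × 0.45 × 0.05 × 0.45 = 0.0023034375
enhancement: 0.3 × 0.85 × 0.35 × 0.85 × 0.25 = 0.018965625
question: 0.35 × 0.7 × 0.75 × 0.75 × 0.1 = 0.01378125
Highest score → enhancement.

enhancement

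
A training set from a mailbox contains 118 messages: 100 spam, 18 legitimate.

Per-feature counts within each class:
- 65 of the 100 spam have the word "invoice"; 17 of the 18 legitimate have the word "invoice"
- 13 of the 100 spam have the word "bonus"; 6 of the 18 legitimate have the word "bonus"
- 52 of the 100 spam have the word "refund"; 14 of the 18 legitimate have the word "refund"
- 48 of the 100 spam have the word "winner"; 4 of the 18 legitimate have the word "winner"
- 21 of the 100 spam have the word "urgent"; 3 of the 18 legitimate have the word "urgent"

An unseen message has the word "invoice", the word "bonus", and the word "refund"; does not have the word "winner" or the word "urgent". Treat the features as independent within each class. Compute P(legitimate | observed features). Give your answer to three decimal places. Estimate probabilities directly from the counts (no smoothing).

spam: (100/118) × (65/100) × (13/100) × (52/100) × (52/100) × (79/100) ≈ 0.0152971
legitimate: (18/118) × (17/18) × (6/18) × (14/18) × (14/18) × (15/18) ≈ 0.0242089
P(legitimate | x) = 0.0242089 / 0.039506 ≈ 0.613

0.613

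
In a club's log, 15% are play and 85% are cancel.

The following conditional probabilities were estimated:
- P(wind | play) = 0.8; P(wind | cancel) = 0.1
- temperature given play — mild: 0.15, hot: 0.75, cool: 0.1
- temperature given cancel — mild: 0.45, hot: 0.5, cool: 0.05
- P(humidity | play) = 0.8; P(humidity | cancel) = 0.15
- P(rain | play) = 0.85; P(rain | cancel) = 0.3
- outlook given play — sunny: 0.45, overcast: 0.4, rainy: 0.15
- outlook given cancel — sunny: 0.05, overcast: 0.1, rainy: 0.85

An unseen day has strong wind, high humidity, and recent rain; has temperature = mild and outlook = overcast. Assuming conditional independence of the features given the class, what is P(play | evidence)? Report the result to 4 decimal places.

play: 0.15 × 0.8 × 0.15 × 0.8 × 0.85 × 0.4 = 0.004896
cancel: 0.85 × 0.1 × 0.45 × 0.15 × 0.3 × 0.1 = 0.000172125
P(play | x) = 0.004896 / 0.005068125 ≈ 0.9660

0.9660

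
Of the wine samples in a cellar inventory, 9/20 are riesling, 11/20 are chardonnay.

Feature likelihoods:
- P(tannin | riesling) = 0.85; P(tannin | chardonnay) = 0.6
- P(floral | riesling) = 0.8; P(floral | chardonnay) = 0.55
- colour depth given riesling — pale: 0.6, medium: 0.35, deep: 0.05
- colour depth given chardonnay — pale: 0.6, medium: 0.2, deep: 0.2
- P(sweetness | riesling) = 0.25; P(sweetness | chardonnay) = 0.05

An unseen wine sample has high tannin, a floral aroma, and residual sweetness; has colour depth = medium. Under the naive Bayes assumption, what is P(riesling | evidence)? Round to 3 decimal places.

riesling: 0.45 × 0.85 × 0.8 × 0.35 × 0.25 = 0.026775
chardonnay: 0.55 × 0.6 × 0.55 × 0.2 × 0.05 = 0.001815
P(riesling | x) = 0.026775 / 0.02859 ≈ 0.937

0.937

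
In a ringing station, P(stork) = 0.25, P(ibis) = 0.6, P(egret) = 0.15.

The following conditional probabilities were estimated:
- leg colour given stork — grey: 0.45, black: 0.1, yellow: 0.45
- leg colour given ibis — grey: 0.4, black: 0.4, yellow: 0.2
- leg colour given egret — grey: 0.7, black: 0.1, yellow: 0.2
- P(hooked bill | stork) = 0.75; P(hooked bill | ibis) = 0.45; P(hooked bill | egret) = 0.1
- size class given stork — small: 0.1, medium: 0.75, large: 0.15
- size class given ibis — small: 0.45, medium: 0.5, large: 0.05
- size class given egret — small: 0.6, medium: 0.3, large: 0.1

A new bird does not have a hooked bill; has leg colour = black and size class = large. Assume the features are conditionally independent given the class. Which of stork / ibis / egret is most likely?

ibis

stork: 0.25 × 0.1 × (1−0.75) × 0.15 = 0.0009375
ibis: 0.6 × 0.4 × (1−0.45) × 0.05 = 0.0066
egret: 0.15 × 0.1 × (1−0.1) × 0.1 = 0.00135
Highest score → ibis.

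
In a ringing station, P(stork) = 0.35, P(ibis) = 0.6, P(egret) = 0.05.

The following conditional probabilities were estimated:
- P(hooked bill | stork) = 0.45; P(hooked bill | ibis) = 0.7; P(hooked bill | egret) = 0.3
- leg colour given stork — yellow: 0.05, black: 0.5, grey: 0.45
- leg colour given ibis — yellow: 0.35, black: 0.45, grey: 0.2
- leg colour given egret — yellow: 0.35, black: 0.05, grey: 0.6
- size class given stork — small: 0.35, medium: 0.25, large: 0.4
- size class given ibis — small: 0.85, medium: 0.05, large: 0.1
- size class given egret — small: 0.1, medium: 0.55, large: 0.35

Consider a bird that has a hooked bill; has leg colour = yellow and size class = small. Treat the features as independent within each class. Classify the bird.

ibis

stork: 0.35 × 0.45 × 0.05 × 0.35 = 0.00275625
ibis: 0.6 × 0.7 × 0.35 × 0.85 = 0.12495
egret: 0.05 × 0.3 × 0.35 × 0.1 = 0.000525
Highest score → ibis.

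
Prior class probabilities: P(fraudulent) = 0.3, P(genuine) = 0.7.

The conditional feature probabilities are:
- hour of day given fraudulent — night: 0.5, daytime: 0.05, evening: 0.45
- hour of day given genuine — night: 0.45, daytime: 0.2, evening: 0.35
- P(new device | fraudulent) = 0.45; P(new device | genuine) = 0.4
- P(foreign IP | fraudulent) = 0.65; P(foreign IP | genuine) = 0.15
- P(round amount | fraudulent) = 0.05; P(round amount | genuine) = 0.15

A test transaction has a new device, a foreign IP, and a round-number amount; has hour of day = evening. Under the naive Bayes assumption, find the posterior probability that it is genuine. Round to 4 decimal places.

fraudulent: 0.3 × 0.45 × 0.45 × 0.65 × 0.05 = 0.001974375
genuine: 0.7 × 0.35 × 0.4 × 0.15 × 0.15 = 0.002205
P(genuine | x) = 0.002205 / 0.004179375 ≈ 0.5276

0.5276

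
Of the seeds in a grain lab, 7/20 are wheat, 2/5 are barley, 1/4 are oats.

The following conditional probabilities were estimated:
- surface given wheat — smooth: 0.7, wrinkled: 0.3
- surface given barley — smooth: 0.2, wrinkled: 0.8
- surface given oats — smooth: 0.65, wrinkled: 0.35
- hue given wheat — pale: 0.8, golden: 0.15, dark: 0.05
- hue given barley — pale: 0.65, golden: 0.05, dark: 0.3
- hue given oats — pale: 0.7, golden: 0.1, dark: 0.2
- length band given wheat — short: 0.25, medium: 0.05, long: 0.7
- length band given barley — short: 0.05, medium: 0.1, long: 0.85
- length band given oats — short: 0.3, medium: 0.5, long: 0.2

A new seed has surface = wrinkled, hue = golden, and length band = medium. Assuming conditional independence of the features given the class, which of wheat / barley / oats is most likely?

oats

wheat: 0.35 × 0.3 × 0.15 × 0.05 = 0.0007875
barley: 0.4 × 0.8 × 0.05 × 0.1 = 0.0016
oats: 0.25 × 0.35 × 0.1 × 0.5 = 0.004375
Highest score → oats.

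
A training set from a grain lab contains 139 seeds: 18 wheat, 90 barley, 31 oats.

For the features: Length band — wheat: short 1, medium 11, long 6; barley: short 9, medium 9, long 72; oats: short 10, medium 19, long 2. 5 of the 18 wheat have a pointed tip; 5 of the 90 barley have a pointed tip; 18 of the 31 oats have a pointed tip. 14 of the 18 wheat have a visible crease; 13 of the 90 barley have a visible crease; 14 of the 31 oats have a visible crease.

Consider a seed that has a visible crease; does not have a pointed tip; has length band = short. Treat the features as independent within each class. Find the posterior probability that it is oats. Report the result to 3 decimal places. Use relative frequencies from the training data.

wheat: (18/139) × (1/18) × (13/18) × (14/18) ≈ 0.00404121
barley: (90/139) × (9/90) × (85/90) × (13/90) ≈ 0.00883293
oats: (31/139) × (10/31) × (13/31) × (14/31) ≈ 0.0136249
P(oats | x) = 0.0136249 / 0.02649904 ≈ 0.514

0.514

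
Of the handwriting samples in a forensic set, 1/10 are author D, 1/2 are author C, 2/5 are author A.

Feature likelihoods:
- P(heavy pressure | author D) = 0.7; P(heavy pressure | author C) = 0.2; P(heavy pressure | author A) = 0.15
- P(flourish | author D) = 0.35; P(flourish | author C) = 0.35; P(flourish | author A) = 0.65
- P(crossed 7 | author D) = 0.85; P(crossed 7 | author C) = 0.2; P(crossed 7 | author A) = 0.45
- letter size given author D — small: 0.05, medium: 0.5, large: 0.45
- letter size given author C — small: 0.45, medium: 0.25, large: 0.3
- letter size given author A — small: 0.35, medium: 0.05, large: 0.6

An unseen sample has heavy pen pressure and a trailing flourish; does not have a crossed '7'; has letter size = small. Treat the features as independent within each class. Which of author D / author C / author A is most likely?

author D: 0.1 × 0.7 × 0.35 × (1−0.85) × 0.05 = 0.00018375
author C: 0.5 × 0.2 × 0.35 × (1−0.2) × 0.45 = 0.0126
author A: 0.4 × 0.15 × 0.65 × (1−0.45) × 0.35 = 0.0075075
Highest score → author C.

author C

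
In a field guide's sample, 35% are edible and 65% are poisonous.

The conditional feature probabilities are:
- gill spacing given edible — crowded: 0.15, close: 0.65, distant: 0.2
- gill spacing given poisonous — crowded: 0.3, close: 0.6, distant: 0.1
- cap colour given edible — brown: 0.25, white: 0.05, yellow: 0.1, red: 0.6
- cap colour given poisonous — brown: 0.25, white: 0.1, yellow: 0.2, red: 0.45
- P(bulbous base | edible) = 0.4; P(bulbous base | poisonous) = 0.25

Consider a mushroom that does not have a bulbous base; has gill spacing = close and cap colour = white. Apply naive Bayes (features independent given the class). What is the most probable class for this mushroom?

poisonous

edible: 0.35 × 0.65 × 0.05 × (1−0.4) = 0.006825
poisonous: 0.65 × 0.6 × 0.1 × (1−0.25) = 0.02925
Highest score → poisonous.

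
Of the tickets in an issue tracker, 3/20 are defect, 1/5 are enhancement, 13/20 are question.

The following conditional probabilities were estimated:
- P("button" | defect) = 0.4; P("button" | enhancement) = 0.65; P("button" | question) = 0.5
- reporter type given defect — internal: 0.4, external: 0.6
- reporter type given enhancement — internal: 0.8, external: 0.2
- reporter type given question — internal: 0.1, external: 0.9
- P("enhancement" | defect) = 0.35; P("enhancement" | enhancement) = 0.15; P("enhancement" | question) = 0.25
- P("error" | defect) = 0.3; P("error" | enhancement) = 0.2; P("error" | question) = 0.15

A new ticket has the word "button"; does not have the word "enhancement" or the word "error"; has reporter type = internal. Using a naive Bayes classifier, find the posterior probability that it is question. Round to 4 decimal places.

0.2024

defect: 0.15 × 0.4 × 0.4 × (1−0.35) × (1−0.3) = 0.01092
enhancement: 0.2 × 0.65 × 0.8 × (1−0.15) × (1−0.2) = 0.07072
question: 0.65 × 0.5 × 0.1 × (1−0.25) × (1−0.15) = 0.02071875
P(question | x) = 0.02071875 / 0.10235875 ≈ 0.2024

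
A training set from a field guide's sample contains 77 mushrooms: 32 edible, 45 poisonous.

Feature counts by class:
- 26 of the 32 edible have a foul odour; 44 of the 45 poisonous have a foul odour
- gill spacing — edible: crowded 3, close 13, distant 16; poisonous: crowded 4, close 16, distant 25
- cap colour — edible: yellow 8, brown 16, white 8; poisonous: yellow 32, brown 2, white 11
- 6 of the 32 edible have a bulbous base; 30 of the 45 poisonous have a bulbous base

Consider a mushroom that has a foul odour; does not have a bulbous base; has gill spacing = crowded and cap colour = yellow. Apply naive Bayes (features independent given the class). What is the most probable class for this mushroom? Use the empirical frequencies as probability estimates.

edible: (32/77) × (26/32) × (3/32) × (8/32) × (26/32) ≈ 0.00643009
poisonous: (45/77) × (44/45) × (4/45) × (32/45) × (15/45) ≈ 0.01204
Highest score → poisonous.

poisonous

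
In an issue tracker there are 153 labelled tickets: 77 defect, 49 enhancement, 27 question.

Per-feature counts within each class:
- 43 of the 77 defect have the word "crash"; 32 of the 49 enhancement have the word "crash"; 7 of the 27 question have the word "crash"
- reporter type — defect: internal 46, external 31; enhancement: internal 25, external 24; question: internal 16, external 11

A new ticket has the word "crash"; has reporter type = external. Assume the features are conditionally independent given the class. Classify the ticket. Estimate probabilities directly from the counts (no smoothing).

defect

defect: (77/153) × (43/77) × (31/77) ≈ 0.113148
enhancement: (49/153) × (32/49) × (24/49) ≈ 0.102441
question: (27/153) × (7/27) × (11/27) ≈ 0.0186396
Highest score → defect.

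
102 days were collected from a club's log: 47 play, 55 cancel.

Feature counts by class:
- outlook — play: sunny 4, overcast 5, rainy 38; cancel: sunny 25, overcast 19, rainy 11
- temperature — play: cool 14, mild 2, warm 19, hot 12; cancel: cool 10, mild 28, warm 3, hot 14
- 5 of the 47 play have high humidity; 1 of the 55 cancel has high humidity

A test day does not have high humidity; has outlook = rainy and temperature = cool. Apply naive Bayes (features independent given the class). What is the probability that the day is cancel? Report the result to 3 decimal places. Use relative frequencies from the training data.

play: (47/102) × (38/47) × (14/47) × (42/47) ≈ 0.0991665
cancel: (55/102) × (11/55) × (10/55) × (54/55) ≈ 0.0192513
P(cancel | x) = 0.0192513 / 0.1184178 ≈ 0.163

0.163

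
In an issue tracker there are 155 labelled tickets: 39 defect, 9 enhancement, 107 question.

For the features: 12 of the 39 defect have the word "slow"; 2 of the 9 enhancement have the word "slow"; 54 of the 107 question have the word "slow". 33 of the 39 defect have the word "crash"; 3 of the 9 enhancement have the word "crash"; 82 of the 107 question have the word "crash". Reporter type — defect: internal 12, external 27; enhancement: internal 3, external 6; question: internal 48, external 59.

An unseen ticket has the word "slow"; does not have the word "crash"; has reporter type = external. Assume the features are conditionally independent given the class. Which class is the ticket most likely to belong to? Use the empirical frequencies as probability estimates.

question

defect: (39/155) × (12/39) × (6/39) × (27/39) ≈ 0.00824585
enhancement: (9/155) × (2/9) × (6/9) × (6/9) ≈ 0.00573477
question: (107/155) × (54/107) × (25/107) × (59/107) ≈ 0.0448835
Highest score → question.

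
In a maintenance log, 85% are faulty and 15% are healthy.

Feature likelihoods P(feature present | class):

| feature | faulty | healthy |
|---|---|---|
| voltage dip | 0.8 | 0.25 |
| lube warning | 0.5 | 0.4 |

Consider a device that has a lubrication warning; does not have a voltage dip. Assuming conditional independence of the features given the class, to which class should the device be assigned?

faulty: 0.85 × (1−0.8) × 0.5 = 0.085
healthy: 0.15 × (1−0.25) × 0.4 = 0.045
Highest score → faulty.

faulty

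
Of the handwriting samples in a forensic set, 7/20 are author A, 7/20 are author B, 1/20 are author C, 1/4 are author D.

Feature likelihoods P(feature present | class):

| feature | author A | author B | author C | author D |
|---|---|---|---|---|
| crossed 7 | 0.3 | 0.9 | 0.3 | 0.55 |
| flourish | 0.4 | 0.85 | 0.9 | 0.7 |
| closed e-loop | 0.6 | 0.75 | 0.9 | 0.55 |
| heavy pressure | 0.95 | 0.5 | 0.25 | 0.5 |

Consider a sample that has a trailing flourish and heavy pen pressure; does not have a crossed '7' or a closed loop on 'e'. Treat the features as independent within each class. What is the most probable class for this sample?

author A

author A: 0.35 × (1−0.3) × 0.4 × (1−0.6) × 0.95 = 0.03724
author B: 0.35 × (1−0.9) × 0.85 × (1−0.75) × 0.5 = 0.00371875
author C: 0.05 × (1−0.3) × 0.9 × (1−0.9) × 0.25 = 0.0007875
author D: 0.25 × (1−0.55) × 0.7 × (1−0.55) × 0.5 = 0.01771875
Highest score → author A.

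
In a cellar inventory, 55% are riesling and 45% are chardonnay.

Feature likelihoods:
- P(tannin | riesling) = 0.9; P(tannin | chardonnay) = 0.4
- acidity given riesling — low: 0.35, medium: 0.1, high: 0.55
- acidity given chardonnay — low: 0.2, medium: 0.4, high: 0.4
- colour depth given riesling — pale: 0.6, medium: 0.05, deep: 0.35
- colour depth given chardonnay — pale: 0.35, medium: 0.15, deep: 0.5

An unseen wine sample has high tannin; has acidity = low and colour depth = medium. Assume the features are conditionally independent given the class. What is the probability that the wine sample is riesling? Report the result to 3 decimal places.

riesling: 0.55 × 0.9 × 0.35 × 0.05 = 0.0086625
chardonnay: 0.45 × 0.4 × 0.2 × 0.15 = 0.0054
P(riesling | x) = 0.0086625 / 0.0140625 ≈ 0.616

0.616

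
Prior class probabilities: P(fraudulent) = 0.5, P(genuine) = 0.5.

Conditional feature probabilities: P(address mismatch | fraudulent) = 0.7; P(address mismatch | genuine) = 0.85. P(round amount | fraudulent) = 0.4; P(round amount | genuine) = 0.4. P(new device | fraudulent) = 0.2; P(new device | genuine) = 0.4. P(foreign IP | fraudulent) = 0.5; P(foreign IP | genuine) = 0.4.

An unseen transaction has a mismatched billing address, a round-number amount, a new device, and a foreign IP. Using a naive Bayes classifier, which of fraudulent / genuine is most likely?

fraudulent: 0.5 × 0.7 × 0.4 × 0.2 × 0.5 = 0.014
genuine: 0.5 × 0.85 × 0.4 × 0.4 × 0.4 = 0.0272
Highest score → genuine.

genuine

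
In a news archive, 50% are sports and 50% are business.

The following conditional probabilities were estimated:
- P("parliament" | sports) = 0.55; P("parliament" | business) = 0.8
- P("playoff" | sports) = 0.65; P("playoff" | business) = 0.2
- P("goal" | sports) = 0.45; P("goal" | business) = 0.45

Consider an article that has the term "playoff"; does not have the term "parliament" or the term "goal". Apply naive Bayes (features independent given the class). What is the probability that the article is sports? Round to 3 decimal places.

0.880

sports: 0.5 × (1−0.55) × 0.65 × (1−0.45) = 0.0804375
business: 0.5 × (1−0.8) × 0.2 × (1−0.45) = 0.011
P(sports | x) = 0.0804375 / 0.0914375 ≈ 0.880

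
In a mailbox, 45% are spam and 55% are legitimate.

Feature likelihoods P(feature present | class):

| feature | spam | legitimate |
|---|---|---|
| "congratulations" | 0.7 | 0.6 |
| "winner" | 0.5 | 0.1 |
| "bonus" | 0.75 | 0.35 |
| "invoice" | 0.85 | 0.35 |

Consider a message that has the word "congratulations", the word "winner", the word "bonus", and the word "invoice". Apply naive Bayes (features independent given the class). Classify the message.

spam: 0.45 × 0.7 × 0.5 × 0.75 × 0.85 = 0.10040625
legitimate: 0.55 × 0.6 × 0.1 × 0.35 × 0.35 = 0.0040425
Highest score → spam.

spam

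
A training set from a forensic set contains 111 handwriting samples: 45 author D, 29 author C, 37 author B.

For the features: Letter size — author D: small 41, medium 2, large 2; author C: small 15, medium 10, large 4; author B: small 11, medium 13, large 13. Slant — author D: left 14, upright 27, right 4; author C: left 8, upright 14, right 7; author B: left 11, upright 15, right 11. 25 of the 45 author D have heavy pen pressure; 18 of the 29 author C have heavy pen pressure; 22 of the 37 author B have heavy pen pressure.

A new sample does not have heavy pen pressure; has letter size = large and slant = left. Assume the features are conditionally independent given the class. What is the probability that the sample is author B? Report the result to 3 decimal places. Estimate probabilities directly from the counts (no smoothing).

author D: (45/111) × (2/45) × (14/45) × (20/45) ≈ 0.00249138
author C: (29/111) × (4/29) × (8/29) × (11/29) ≈ 0.00377071
author B: (37/111) × (13/37) × (11/37) × (15/37) ≈ 0.0141156
P(author B | x) = 0.0141156 / 0.02037769 ≈ 0.693

0.693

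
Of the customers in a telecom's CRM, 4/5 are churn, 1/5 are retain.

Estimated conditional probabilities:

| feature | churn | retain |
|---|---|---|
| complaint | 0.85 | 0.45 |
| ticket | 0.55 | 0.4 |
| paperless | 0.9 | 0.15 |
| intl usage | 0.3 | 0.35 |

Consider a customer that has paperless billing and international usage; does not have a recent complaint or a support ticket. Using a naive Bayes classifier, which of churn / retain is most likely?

churn

churn: 0.8 × (1−0.85) × (1−0.55) × 0.9 × 0.3 = 0.01458
retain: 0.2 × (1−0.45) × (1−0.4) × 0.15 × 0.35 = 0.003465
Highest score → churn.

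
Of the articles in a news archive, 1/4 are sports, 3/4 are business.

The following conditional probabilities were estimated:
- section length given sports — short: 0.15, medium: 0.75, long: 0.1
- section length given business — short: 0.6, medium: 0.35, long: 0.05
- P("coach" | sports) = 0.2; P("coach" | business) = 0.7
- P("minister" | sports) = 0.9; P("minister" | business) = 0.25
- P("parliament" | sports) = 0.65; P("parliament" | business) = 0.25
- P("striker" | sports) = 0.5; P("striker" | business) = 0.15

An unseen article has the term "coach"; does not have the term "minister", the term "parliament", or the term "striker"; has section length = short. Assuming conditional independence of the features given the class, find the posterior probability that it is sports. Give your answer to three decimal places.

sports: 0.25 × 0.15 × 0.2 × (1−0.9) × (1−0.65) × (1−0.5) = 0.00013125
business: 0.75 × 0.6 × 0.7 × (1−0.25) × (1−0.25) × (1−0.15) = 0.150609375
P(sports | x) = 0.00013125 / 0.150740625 ≈ 0.001

0.001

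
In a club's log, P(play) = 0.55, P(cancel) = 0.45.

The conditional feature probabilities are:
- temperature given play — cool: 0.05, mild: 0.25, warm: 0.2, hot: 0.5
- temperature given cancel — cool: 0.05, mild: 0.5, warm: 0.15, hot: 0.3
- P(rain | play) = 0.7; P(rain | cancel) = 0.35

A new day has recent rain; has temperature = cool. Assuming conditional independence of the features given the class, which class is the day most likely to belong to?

play: 0.55 × 0.05 × 0.7 = 0.01925
cancel: 0.45 × 0.05 × 0.35 = 0.007875
Highest score → play.

play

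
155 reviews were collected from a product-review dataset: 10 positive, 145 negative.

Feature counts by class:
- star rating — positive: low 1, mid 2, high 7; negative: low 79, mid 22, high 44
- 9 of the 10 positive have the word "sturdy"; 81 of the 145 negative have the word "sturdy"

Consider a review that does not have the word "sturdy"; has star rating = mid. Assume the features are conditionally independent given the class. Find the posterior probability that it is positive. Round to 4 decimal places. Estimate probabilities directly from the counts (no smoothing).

positive: (10/155) × (2/10) × (1/10) ≈ 0.00129032
negative: (145/155) × (22/145) × (64/145) ≈ 0.0626474
P(positive | x) = 0.00129032 / 0.06393772 ≈ 0.0202

0.0202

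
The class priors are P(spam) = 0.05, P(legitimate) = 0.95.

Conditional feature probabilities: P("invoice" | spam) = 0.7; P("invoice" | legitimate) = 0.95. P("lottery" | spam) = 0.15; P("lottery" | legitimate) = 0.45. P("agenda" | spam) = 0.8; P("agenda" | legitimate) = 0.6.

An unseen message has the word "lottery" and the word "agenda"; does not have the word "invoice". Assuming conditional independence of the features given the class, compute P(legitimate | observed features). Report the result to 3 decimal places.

0.877

spam: 0.05 × (1−0.7) × 0.15 × 0.8 = 0.0018
legitimate: 0.95 × (1−0.95) × 0.45 × 0.6 = 0.012825
P(legitimate | x) = 0.012825 / 0.014625 ≈ 0.877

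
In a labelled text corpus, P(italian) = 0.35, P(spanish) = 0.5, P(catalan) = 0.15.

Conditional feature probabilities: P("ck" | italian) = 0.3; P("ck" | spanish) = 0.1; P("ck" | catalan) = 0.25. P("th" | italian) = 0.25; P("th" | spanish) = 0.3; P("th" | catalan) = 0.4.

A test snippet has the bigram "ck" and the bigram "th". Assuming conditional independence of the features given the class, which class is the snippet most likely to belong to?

italian: 0.35 × 0.3 × 0.25 = 0.02625
spanish: 0.5 × 0.1 × 0.3 = 0.015
catalan: 0.15 × 0.25 × 0.4 = 0.015
Highest score → italian.

italian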